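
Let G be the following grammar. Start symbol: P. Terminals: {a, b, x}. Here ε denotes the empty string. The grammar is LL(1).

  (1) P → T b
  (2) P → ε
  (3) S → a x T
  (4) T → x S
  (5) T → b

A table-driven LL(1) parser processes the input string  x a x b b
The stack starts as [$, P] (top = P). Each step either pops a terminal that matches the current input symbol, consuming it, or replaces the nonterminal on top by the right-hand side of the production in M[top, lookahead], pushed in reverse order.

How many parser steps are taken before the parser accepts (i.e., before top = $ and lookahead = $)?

     Stack      Input        Action
  1  $ P        x a x b b $  expand P → T b
  2  $ b T      x a x b b $  expand T → x S
  3  $ b S x    x a x b b $  match x
  4  $ b S      a x b b $    expand S → a x T
  5  $ b T x a  a x b b $    match a
  6  $ b T x    x b b $      match x
  7  $ b T      b b $        expand T → b
  8  $ b b      b b $        match b
  9  $ b        b $          match b
Accept reached after 9 steps.

9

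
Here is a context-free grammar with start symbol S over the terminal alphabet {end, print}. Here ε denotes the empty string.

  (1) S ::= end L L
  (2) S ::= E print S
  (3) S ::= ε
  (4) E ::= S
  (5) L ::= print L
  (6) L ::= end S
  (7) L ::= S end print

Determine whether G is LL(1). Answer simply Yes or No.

No

FIRST(S) = {ε, end, print}
FIRST(E) = {ε, end, print}
FIRST(L) = {end, print}
FOLLOW(S) = {$, end, print}
FOLLOW(E) = {print}
FOLLOW(L) = {$, end, print}
Cell M[L, end] receives both L ::= end S and L ::= S end print — the grammar is not LL(1).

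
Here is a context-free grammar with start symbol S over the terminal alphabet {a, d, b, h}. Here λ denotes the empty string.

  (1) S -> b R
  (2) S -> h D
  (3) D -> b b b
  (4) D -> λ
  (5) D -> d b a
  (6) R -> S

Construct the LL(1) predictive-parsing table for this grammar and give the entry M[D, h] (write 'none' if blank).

none

FIRST(S) = {b, h}
FIRST(D) = {λ, b, d}
FIRST(R) = {b, h}  (via S)
FOLLOW(S) includes $ since S is the start symbol.
FOLLOW(S): in R->S, the suffix after S is empty, so FOLLOW(S) ⊇ FOLLOW(R) = {$}. Thus FOLLOW(S) = {$}.
FOLLOW(D): in S->h D, the suffix after D is empty, so FOLLOW(D) ⊇ FOLLOW(S) = {$}. Thus FOLLOW(D) = {$}.
For D -> b b b: FIRST(b b b) = {b}, so it goes in M[D, t] for t ∈ {b}.
For D -> λ: FIRST(λ) = {λ}, so it goes in M[D, t] for t ∈ {}; since λ ∈ FIRST, also for every t ∈ FOLLOW(D) = {$}.
For D -> d b a: FIRST(d b a) = {d}, so it goes in M[D, t] for t ∈ {d}.
None of these place a production in M[D, h].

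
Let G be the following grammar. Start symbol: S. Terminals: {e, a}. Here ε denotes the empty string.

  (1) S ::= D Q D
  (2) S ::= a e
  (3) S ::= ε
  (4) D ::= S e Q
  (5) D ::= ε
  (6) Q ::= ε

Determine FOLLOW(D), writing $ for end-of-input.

FIRST(Q): from Q::=ε we get {ε}. So FIRST(Q) = {ε}.
FIRST(S): from S::=D Q D we get {ε, a, e}; from S::=a e we get {a}; from S::=ε we get {ε}. So FIRST(S) = {ε, a, e}.
FIRST(D): from D::=S e Q we get {a, e}; from D::=ε we get {ε}. So FIRST(D) = {ε, a, e}.
FOLLOW(S) includes $ since S is the start symbol.
FOLLOW(S): in D::=S e Q, S is followed by e Q with FIRST {e}. Thus FOLLOW(S) = {$, e}.
FOLLOW(D): in S::=D Q D (occurrence 1), D is followed by Q D with FIRST {ε, a, e}; in S::=D Q D (occurrence 1), the suffix after D is nullable, so FOLLOW(D) ⊇ FOLLOW(S) = {$, e}; in S::=D Q D (occurrence 2), the suffix after D is empty, so FOLLOW(D) ⊇ FOLLOW(S) = {$, e}. Thus FOLLOW(D) = {$, a, e}.
FOLLOW(Q): in S::=D Q D, Q is followed by D with FIRST {ε, a, e}; in S::=D Q D, the suffix after Q is nullable, so FOLLOW(Q) ⊇ FOLLOW(S) = {$, e}; in D::=S e Q, the suffix after Q is empty, so FOLLOW(Q) ⊇ FOLLOW(D) = {$, a, e}. Thus FOLLOW(Q) = {$, a, e}.

{$, a, e}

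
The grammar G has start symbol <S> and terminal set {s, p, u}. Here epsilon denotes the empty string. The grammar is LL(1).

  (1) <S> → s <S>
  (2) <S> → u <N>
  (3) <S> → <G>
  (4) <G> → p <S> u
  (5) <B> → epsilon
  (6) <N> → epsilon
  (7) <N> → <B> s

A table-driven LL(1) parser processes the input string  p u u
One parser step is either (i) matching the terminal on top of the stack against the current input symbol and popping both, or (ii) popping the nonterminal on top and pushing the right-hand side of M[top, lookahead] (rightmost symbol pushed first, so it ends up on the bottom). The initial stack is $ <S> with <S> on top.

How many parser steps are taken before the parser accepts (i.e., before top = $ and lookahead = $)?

7

step 1: stack=$ <S>  input=p u u $  — expand <S> → <G>
step 2: stack=$ <G>  input=p u u $  — expand <G> → p <S> u
step 3: stack=$ u <S> p  input=p u u $  — match p
step 4: stack=$ u <S>  input=u u $  — expand <S> → u <N>
step 5: stack=$ u <N> u  input=u u $  — match u
step 6: stack=$ u <N>  input=u $  — expand <N> → epsilon
step 7: stack=$ u  input=u $  — match u
Accept reached after 7 steps.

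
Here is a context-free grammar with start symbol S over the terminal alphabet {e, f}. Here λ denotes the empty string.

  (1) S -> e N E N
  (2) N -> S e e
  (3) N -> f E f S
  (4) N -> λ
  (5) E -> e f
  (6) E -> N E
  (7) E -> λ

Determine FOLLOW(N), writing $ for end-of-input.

{$, e, f}

FIRST(S) = {e}
FIRST(N) = {λ, e, f}  (via S e e)
FIRST(E) = {λ, e, f}  (via N E)
FOLLOW(S) includes $ since S is the start symbol.
FOLLOW(S): in N->S e e, S is followed by e e with FIRST {e}; in N->f E f S, the suffix after S is empty, so FOLLOW(S) ⊇ FOLLOW(N) = {$, e, f}. Thus FOLLOW(S) = {$, e, f}.
FOLLOW(E): in S->e N E N, E is followed by N with FIRST {λ, e, f}; in S->e N E N, the suffix after E is nullable, so FOLLOW(E) ⊇ FOLLOW(S) = {$, e, f}; in N->f E f S, E is followed by f S with FIRST {f}; in E->N E, the suffix after E is empty (adds nothing new). Thus FOLLOW(E) = {$, e, f}.
FOLLOW(N): in S->e N E N (occurrence 1), N is followed by E N with FIRST {λ, e, f}; in S->e N E N (occurrence 1), the suffix after N is nullable, so FOLLOW(N) ⊇ FOLLOW(S) = {$, e, f}; in S->e N E N (occurrence 2), the suffix after N is empty, so FOLLOW(N) ⊇ FOLLOW(S) = {$, e, f}; in E->N E, N is followed by E with FIRST {λ, e, f}; in E->N E, the suffix after N is nullable, so FOLLOW(N) ⊇ FOLLOW(E) = {$, e, f}. Thus FOLLOW(N) = {$, e, f}.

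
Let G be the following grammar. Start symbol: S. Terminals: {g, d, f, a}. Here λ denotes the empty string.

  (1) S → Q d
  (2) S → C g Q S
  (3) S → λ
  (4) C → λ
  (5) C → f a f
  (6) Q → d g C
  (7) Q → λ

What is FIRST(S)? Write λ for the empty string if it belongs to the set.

{λ, d, f, g}

FIRST(C) = {λ, f}
FIRST(Q) = {λ, d}
FIRST(S) = {λ, d, f, g}  (via Q d, C g Q S)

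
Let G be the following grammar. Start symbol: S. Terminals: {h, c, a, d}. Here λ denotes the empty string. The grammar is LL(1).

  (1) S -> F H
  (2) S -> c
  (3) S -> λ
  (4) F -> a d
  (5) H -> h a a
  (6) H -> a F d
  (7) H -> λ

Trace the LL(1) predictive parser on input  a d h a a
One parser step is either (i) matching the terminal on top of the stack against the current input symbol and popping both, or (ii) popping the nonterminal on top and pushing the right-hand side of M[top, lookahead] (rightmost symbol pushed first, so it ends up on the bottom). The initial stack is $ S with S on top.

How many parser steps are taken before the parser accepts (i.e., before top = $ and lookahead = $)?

step 1: stack=$ S  input=a d h a a $  — expand S -> F H
step 2: stack=$ H F  input=a d h a a $  — expand F -> a d
step 3: stack=$ H d a  input=a d h a a $  — match a
step 4: stack=$ H d  input=d h a a $  — match d
step 5: stack=$ H  input=h a a $  — expand H -> h a a
step 6: stack=$ a a h  input=h a a $  — match h
step 7: stack=$ a a  input=a a $  — match a
step 8: stack=$ a  input=a $  — match a
Accept reached after 8 steps.

8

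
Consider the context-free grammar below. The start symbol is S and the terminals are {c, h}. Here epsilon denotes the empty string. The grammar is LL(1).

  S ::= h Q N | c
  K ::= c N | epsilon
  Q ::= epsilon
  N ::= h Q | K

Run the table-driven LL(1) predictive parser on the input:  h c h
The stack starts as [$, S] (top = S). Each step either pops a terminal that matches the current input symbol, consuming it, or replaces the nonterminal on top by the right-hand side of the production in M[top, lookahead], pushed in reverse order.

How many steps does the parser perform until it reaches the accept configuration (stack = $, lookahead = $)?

     Stack    Input    Action
  1  $ S      h c h $  expand S ::= h Q N
  2  $ N Q h  h c h $  match h
  3  $ N Q    c h $    expand Q ::= epsilon
  4  $ N      c h $    expand N ::= K
  5  $ K      c h $    expand K ::= c N
  6  $ N c    c h $    match c
  7  $ N      h $      expand N ::= h Q
  8  $ Q h    h $      match h
  9  $ Q      $        expand Q ::= epsilon
Accept reached after 9 steps.

9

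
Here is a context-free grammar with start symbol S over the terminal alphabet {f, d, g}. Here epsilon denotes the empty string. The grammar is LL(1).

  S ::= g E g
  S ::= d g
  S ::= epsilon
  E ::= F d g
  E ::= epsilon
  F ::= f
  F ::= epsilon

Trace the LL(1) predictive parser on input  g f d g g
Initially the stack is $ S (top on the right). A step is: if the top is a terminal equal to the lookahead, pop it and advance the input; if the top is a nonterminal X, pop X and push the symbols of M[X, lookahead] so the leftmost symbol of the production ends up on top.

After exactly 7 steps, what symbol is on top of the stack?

g

step 1: stack=$ S  input=g f d g g $  — expand S ::= g E g
step 2: stack=$ g E g  input=g f d g g $  — match g
step 3: stack=$ g E  input=f d g g $  — expand E ::= F d g
step 4: stack=$ g g d F  input=f d g g $  — expand F ::= f
step 5: stack=$ g g d f  input=f d g g $  — match f
step 6: stack=$ g g d  input=d g g $  — match d
step 7: stack=$ g g  input=g g $  — match g
Stack after step 7: $ g (top = g).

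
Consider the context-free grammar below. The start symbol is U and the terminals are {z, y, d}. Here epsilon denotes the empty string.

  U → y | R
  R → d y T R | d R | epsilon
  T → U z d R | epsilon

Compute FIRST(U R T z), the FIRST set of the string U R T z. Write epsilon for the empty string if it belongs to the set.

FIRST(R): from R→d y T R we get {d}; from R→d R we get {d}; from R→epsilon we get {epsilon}. So FIRST(R) = {epsilon, d}.
FIRST(U): from U→y we get {y}; from U→R we get {epsilon, d}. So FIRST(U) = {epsilon, d, y}.
FIRST(T): from T→U z d R we get {d, y, z}; from T→epsilon we get {epsilon}. So FIRST(T) = {epsilon, d, y, z}.
FIRST(U R T z): take FIRST of each symbol in turn, carrying on past any symbol whose FIRST contains epsilon; result {d, y, z}.

{d, y, z}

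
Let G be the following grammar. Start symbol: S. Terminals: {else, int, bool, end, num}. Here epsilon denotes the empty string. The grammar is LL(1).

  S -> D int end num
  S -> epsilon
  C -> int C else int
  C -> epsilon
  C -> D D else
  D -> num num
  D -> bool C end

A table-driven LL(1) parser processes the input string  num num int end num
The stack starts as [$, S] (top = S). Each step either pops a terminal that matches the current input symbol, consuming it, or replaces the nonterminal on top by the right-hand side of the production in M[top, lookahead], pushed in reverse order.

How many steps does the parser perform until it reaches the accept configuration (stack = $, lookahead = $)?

7

step 1: stack=$ S  input=num num int end num $  — expand S -> D int end num
step 2: stack=$ num end int D  input=num num int end num $  — expand D -> num num
step 3: stack=$ num end int num num  input=num num int end num $  — match num
step 4: stack=$ num end int num  input=num int end num $  — match num
step 5: stack=$ num end int  input=int end num $  — match int
step 6: stack=$ num end  input=end num $  — match end
step 7: stack=$ num  input=num $  — match num
Accept reached after 7 steps.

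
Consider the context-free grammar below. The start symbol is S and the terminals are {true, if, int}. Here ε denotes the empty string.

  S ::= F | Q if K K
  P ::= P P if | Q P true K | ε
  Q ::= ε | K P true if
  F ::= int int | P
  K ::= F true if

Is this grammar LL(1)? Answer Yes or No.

FIRST(S) = {ε, if, int, true}
FIRST(P) = {ε, if, int, true}
FIRST(Q) = {ε, if, int, true}
FIRST(F) = {ε, if, int, true}
FIRST(K) = {if, int, true}
FOLLOW(S) = {$}
FOLLOW(P) = {$, if, int, true}
FOLLOW(Q) = {if, int, true}
FOLLOW(F) = {$, true}
FOLLOW(K) = {$, if, int, true}
Cell M[F, int] receives both F ::= int int and F ::= P — the grammar is not LL(1).

No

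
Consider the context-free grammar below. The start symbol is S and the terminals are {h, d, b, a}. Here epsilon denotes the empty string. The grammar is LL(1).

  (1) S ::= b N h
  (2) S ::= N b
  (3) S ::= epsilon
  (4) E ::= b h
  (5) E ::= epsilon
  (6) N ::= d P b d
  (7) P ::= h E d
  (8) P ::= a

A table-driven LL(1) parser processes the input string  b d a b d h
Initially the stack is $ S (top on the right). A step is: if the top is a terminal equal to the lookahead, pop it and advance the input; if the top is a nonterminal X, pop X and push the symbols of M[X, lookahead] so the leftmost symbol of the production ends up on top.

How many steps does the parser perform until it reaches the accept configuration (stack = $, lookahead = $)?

9

step 1: stack=$ S  input=b d a b d h $  — expand S ::= b N h
step 2: stack=$ h N b  input=b d a b d h $  — match b
step 3: stack=$ h N  input=d a b d h $  — expand N ::= d P b d
step 4: stack=$ h d b P d  input=d a b d h $  — match d
step 5: stack=$ h d b P  input=a b d h $  — expand P ::= a
step 6: stack=$ h d b a  input=a b d h $  — match a
step 7: stack=$ h d b  input=b d h $  — match b
step 8: stack=$ h d  input=d h $  — match d
step 9: stack=$ h  input=h $  — match h
Accept reached after 9 steps.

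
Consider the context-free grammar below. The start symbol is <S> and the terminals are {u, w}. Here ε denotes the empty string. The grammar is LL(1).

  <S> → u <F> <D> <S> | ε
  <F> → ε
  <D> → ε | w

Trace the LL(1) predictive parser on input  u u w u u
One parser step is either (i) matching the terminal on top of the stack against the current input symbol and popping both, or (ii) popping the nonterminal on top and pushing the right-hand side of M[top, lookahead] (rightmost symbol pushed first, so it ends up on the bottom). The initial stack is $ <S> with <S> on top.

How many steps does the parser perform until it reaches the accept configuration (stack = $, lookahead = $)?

step 1: stack=$ <S>  input=u u w u u $  — expand <S> → u <F> <D> <S>
step 2: stack=$ <S> <D> <F> u  input=u u w u u $  — match u
step 3: stack=$ <S> <D> <F>  input=u w u u $  — expand <F> → ε
step 4: stack=$ <S> <D>  input=u w u u $  — expand <D> → ε
step 5: stack=$ <S>  input=u w u u $  — expand <S> → u <F> <D> <S>
step 6: stack=$ <S> <D> <F> u  input=u w u u $  — match u
step 7: stack=$ <S> <D> <F>  input=w u u $  — expand <F> → ε
step 8: stack=$ <S> <D>  input=w u u $  — expand <D> → w
step 9: stack=$ <S> w  input=w u u $  — match w
step 10: stack=$ <S>  input=u u $  — expand <S> → u <F> <D> <S>
step 11: stack=$ <S> <D> <F> u  input=u u $  — match u
step 12: stack=$ <S> <D> <F>  input=u $  — expand <F> → ε
step 13: stack=$ <S> <D>  input=u $  — expand <D> → ε
step 14: stack=$ <S>  input=u $  — expand <S> → u <F> <D> <S>
step 15: stack=$ <S> <D> <F> u  input=u $  — match u
step 16: stack=$ <S> <D> <F>  input=$  — expand <F> → ε
step 17: stack=$ <S> <D>  input=$  — expand <D> → ε
step 18: stack=$ <S>  input=$  — expand <S> → ε
Accept reached after 18 steps.

18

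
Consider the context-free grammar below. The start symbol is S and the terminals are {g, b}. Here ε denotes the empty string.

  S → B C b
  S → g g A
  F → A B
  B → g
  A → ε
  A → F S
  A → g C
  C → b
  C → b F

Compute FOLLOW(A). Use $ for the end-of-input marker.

{$, g}

FIRST(B) = {g}
FIRST(C) = {b}
FIRST(S) = {g}  (via B C b)
FIRST(F) = {g}  (via A B)
FIRST(A) = {ε, g}  (via F S)
FOLLOW(S) includes $ since S is the start symbol.
FOLLOW(S): in A→F S, the suffix after S is empty, so FOLLOW(S) ⊇ FOLLOW(A) = {$, g}. Thus FOLLOW(S) = {$, g}.
FOLLOW(A): in S→g g A, the suffix after A is empty, so FOLLOW(A) ⊇ FOLLOW(S) = {$, g}; in F→A B, A is followed by B with FIRST {g}. Thus FOLLOW(A) = {$, g}.
FOLLOW(C): in S→B C b, C is followed by b with FIRST {b}; in A→g C, the suffix after C is empty, so FOLLOW(C) ⊇ FOLLOW(A) = {$, g}. Thus FOLLOW(C) = {$, b, g}.
FOLLOW(F): in A→F S, F is followed by S with FIRST {g}; in C→b F, the suffix after F is empty, so FOLLOW(F) ⊇ FOLLOW(C) = {$, b, g}. Thus FOLLOW(F) = {$, b, g}.
FOLLOW(B): in S→B C b, B is followed by C b with FIRST {b}; in F→A B, the suffix after B is empty, so FOLLOW(B) ⊇ FOLLOW(F) = {$, b, g}. Thus FOLLOW(B) = {$, b, g}.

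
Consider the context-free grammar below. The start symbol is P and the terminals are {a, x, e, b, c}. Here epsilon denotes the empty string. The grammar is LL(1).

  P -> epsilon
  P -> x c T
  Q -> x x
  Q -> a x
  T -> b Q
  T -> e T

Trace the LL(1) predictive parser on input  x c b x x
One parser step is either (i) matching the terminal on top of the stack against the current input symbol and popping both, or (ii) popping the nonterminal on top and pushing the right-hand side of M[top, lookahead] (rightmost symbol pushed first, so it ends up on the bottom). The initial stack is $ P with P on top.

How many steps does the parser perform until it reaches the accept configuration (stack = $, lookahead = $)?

step 1: stack=$ P  input=x c b x x $  — expand P -> x c T
step 2: stack=$ T c x  input=x c b x x $  — match x
step 3: stack=$ T c  input=c b x x $  — match c
step 4: stack=$ T  input=b x x $  — expand T -> b Q
step 5: stack=$ Q b  input=b x x $  — match b
step 6: stack=$ Q  input=x x $  — expand Q -> x x
step 7: stack=$ x x  input=x x $  — match x
step 8: stack=$ x  input=x $  — match x
Accept reached after 8 steps.

8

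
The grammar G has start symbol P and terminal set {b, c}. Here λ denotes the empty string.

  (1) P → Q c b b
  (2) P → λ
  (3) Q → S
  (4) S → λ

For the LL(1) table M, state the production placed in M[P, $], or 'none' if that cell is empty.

P → λ

FIRST(S): from S→λ we get {λ}. So FIRST(S) = {λ}.
FIRST(Q): from Q→S we get {λ}. So FIRST(Q) = {λ}.
FIRST(P): from P→Q c b b we get {c}; from P→λ we get {λ}. So FIRST(P) = {λ, c}.
FOLLOW(P) includes $ since P is the start symbol.
FOLLOW(P): P appears on no right-hand side. Thus FOLLOW(P) = {$}.
For P → Q c b b: FIRST(Q c b b) = {c}, so it goes in M[P, t] for t ∈ {c}.
For P → λ: FIRST(λ) = {λ}, so it goes in M[P, t] for t ∈ {}; since λ ∈ FIRST, also for every t ∈ FOLLOW(P) = {$}.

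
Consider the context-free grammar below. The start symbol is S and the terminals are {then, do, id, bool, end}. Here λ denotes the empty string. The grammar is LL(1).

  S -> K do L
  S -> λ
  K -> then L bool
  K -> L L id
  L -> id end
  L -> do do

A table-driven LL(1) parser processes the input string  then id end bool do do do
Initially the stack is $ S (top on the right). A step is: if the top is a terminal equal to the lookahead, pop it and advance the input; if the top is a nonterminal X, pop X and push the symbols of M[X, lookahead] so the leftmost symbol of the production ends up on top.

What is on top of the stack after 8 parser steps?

L

step 1: stack=$ S  input=then id end bool do do do $  — expand S -> K do L
step 2: stack=$ L do K  input=then id end bool do do do $  — expand K -> then L bool
step 3: stack=$ L do bool L then  input=then id end bool do do do $  — match then
step 4: stack=$ L do bool L  input=id end bool do do do $  — expand L -> id end
step 5: stack=$ L do bool end id  input=id end bool do do do $  — match id
step 6: stack=$ L do bool end  input=end bool do do do $  — match end
step 7: stack=$ L do bool  input=bool do do do $  — match bool
step 8: stack=$ L do  input=do do do $  — match do
Stack after step 8: $ L (top = L).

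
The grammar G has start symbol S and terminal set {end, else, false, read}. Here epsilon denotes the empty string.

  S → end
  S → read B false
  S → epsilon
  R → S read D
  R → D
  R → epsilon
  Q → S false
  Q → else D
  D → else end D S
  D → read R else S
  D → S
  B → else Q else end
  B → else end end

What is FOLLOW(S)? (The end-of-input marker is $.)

{$, else, end, false, read}

FIRST(S): from S→end we get {end}; from S→read B false we get {read}; from S→epsilon we get {epsilon}. So FIRST(S) = {epsilon, end, read}.
FIRST(B): from B→else Q else end we get {else}; from B→else end end we get {else}. So FIRST(B) = {else}.
FIRST(Q): from Q→S false we get {end, false, read}; from Q→else D we get {else}. So FIRST(Q) = {else, end, false, read}.
FIRST(D): from D→else end D S we get {else}; from D→read R else S we get {read}; from D→S we get {epsilon, end, read}. So FIRST(D) = {epsilon, else, end, read}.
FIRST(R): from R→S read D we get {end, read}; from R→D we get {epsilon, else, end, read}; from R→epsilon we get {epsilon}. So FIRST(R) = {epsilon, else, end, read}.
FOLLOW(S) includes $ since S is the start symbol.
FOLLOW(R): in D→read R else S, R is followed by else S with FIRST {else}. Thus FOLLOW(R) = {else}.
FOLLOW(Q): in B→else Q else end, Q is followed by else end with FIRST {else}. Thus FOLLOW(Q) = {else}.
FOLLOW(D): in R→S read D, the suffix after D is empty, so FOLLOW(D) ⊇ FOLLOW(R) = {else}; in R→D, the suffix after D is empty, so FOLLOW(D) ⊇ FOLLOW(R) = {else}; in Q→else D, the suffix after D is empty, so FOLLOW(D) ⊇ FOLLOW(Q) = {else}; in D→else end D S, D is followed by S with FIRST {epsilon, end, read}; in D→else end D S, the suffix after D is nullable (adds nothing new). Thus FOLLOW(D) = {else, end, read}.
FOLLOW(S): in R→S read D, S is followed by read D with FIRST {read}; in Q→S false, S is followed by false with FIRST {false}; in D→else end D S, the suffix after S is empty, so FOLLOW(S) ⊇ FOLLOW(D) = {else, end, read}; in D→read R else S, the suffix after S is empty, so FOLLOW(S) ⊇ FOLLOW(D) = {else, end, read}; in D→S, the suffix after S is empty, so FOLLOW(S) ⊇ FOLLOW(D) = {else, end, read}. Thus FOLLOW(S) = {$, else, end, false, read}.
FOLLOW(B): in S→read B false, B is followed by false with FIRST {false}. Thus FOLLOW(B) = {false}.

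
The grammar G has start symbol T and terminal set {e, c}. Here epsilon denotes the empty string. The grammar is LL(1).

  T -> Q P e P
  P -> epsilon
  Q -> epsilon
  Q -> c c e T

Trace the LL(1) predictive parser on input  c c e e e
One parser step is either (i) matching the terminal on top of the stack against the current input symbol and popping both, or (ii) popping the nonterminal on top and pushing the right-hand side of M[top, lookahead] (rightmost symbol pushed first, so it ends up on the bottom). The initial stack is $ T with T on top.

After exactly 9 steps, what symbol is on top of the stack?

P

     Stack            Input        Action
  1  $ T              c c e e e $  expand T -> Q P e P
  2  $ P e P Q        c c e e e $  expand Q -> c c e T
  3  $ P e P T e c c  c c e e e $  match c
  4  $ P e P T e c    c e e e $    match c
  5  $ P e P T e      e e e $      match e
  6  $ P e P T        e e $        expand T -> Q P e P
  7  $ P e P P e P Q  e e $        expand Q -> epsilon
  8  $ P e P P e P    e e $        expand P -> epsilon
  9  $ P e P P e      e e $        match e
Stack after step 9: $ P e P P (top = P).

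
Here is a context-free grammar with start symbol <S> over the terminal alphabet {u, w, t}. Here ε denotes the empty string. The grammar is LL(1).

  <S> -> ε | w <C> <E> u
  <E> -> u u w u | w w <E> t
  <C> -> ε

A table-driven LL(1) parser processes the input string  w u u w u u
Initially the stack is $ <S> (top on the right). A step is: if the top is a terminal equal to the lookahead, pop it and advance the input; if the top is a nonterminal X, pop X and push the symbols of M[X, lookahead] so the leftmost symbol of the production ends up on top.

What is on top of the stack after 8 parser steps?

     Stack          Input          Action
  1  $ <S>          w u u w u u $  expand <S> -> w <C> <E> u
  2  $ u <E> <C> w  w u u w u u $  match w
  3  $ u <E> <C>    u u w u u $    expand <C> -> ε
  4  $ u <E>        u u w u u $    expand <E> -> u u w u
  5  $ u u w u u    u u w u u $    match u
  6  $ u u w u      u w u u $      match u
  7  $ u u w        w u u $        match w
  8  $ u u          u u $          match u
Stack after step 8: $ u (top = u).

u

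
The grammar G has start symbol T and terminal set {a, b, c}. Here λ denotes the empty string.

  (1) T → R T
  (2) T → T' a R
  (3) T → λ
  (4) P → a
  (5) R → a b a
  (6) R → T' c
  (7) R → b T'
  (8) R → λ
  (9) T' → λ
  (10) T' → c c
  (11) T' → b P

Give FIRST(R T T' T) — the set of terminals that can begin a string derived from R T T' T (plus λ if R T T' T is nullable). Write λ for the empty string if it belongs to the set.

FIRST(P): from P→a we get {a}. So FIRST(P) = {a}.
FIRST(T'): from T'→λ we get {λ}; from T'→c c we get {c}; from T'→b P we get {b}. So FIRST(T') = {λ, b, c}.
FIRST(R): from R→a b a we get {a}; from R→T' c we get {b, c}; from R→b T' we get {b}; from R→λ we get {λ}. So FIRST(R) = {λ, a, b, c}.
FIRST(T): from T→R T we get {λ, a, b, c}; from T→T' a R we get {a, b, c}; from T→λ we get {λ}. So FIRST(T) = {λ, a, b, c}.
FIRST(R T T' T): take FIRST of each symbol in turn, carrying on past any symbol whose FIRST contains λ; result {λ, a, b, c}.

{λ, a, b, c}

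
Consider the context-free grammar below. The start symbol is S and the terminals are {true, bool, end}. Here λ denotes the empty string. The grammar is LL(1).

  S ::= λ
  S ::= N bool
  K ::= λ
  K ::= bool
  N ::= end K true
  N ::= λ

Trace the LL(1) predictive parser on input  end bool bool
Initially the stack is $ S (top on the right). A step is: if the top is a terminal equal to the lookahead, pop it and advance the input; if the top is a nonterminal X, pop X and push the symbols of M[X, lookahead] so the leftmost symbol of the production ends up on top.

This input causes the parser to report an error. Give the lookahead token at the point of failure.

     Stack              Input            Action
  1  $ S                end bool bool $  expand S ::= N bool
  2  $ bool N           end bool bool $  expand N ::= end K true
  3  $ bool true K end  end bool bool $  match end
  4  $ bool true K      bool bool $      expand K ::= bool
  5  $ bool true bool   bool bool $      match bool
  6  $ bool true        bool $           error: top is terminal true but lookahead is bool

bool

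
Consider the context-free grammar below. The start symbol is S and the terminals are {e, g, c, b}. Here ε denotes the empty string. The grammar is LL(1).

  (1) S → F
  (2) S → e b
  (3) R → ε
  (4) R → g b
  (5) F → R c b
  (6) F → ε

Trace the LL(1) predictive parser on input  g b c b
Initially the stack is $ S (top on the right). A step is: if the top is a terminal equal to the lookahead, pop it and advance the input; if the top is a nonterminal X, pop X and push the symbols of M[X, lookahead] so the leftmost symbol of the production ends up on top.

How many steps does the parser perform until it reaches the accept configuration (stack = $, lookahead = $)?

step 1: stack=$ S  input=g b c b $  — expand S → F
step 2: stack=$ F  input=g b c b $  — expand F → R c b
step 3: stack=$ b c R  input=g b c b $  — expand R → g b
step 4: stack=$ b c b g  input=g b c b $  — match g
step 5: stack=$ b c b  input=b c b $  — match b
step 6: stack=$ b c  input=c b $  — match c
step 7: stack=$ b  input=b $  — match b
Accept reached after 7 steps.

7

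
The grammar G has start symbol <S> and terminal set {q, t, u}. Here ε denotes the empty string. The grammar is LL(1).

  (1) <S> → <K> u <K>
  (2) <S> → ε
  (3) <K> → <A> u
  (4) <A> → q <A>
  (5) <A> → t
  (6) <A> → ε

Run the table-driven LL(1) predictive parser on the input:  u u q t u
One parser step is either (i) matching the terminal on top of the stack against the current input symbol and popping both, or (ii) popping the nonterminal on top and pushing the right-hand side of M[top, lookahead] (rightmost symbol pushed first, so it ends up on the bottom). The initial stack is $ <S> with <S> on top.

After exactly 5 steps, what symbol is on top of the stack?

step 1: stack=$ <S>  input=u u q t u $  — expand <S> → <K> u <K>
step 2: stack=$ <K> u <K>  input=u u q t u $  — expand <K> → <A> u
step 3: stack=$ <K> u u <A>  input=u u q t u $  — expand <A> → ε
step 4: stack=$ <K> u u  input=u u q t u $  — match u
step 5: stack=$ <K> u  input=u q t u $  — match u
Stack after step 5: $ <K> (top = <K>).

<K>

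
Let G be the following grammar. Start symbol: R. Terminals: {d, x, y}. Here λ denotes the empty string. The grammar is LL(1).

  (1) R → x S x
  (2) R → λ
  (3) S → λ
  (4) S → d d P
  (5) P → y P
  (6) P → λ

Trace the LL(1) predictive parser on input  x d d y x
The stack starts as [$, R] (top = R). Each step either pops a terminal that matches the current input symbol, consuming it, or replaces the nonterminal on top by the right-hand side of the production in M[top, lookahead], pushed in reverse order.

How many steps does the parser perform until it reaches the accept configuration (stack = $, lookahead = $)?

9

step 1: stack=$ R  input=x d d y x $  — expand R → x S x
step 2: stack=$ x S x  input=x d d y x $  — match x
step 3: stack=$ x S  input=d d y x $  — expand S → d d P
step 4: stack=$ x P d d  input=d d y x $  — match d
step 5: stack=$ x P d  input=d y x $  — match d
step 6: stack=$ x P  input=y x $  — expand P → y P
step 7: stack=$ x P y  input=y x $  — match y
step 8: stack=$ x P  input=x $  — expand P → λ
step 9: stack=$ x  input=x $  — match x
Accept reached after 9 steps.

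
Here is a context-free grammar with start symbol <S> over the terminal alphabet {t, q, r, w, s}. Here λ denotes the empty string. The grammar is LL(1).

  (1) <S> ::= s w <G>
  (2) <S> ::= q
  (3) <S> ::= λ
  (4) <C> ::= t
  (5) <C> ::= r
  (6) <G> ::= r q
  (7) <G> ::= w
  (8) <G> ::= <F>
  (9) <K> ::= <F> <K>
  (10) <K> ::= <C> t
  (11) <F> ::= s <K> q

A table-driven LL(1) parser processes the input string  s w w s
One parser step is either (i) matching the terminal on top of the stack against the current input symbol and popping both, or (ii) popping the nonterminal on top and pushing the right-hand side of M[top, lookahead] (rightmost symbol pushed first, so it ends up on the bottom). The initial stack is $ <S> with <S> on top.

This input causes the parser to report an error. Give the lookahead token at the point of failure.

s

step 1: stack=$ <S>  input=s w w s $  — expand <S> ::= s w <G>
step 2: stack=$ <G> w s  input=s w w s $  — match s
step 3: stack=$ <G> w  input=w w s $  — match w
step 4: stack=$ <G>  input=w s $  — expand <G> ::= w
step 5: stack=$ w  input=w s $  — match w
step 6: stack=$  input=s $  — error: stack empty but input remains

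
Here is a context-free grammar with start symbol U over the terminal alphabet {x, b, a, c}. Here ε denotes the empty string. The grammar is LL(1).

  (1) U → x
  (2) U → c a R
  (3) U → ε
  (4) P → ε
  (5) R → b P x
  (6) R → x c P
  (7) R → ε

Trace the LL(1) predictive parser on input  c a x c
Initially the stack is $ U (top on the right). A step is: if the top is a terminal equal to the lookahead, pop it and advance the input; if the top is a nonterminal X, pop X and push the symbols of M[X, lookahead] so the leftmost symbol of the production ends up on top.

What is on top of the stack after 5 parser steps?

c

     Stack    Input      Action
  1  $ U      c a x c $  expand U → c a R
  2  $ R a c  c a x c $  match c
  3  $ R a    a x c $    match a
  4  $ R      x c $      expand R → x c P
  5  $ P c x  x c $      match x
Stack after step 5: $ P c (top = c).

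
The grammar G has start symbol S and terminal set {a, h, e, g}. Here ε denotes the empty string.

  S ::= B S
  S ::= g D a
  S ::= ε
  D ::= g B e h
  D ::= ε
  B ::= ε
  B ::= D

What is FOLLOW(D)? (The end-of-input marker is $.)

{$, a, e, g}

FIRST(D): from D::=g B e h we get {g}; from D::=ε we get {ε}. So FIRST(D) = {ε, g}.
FIRST(B): from B::=ε we get {ε}; from B::=D we get {ε, g}. So FIRST(B) = {ε, g}.
FIRST(S): from S::=B S we get {ε, g}; from S::=g D a we get {g}; from S::=ε we get {ε}. So FIRST(S) = {ε, g}.
FOLLOW(S) includes $ since S is the start symbol.
FOLLOW(S): in S::=B S, the suffix after S is empty (adds nothing new). Thus FOLLOW(S) = {$}.
FOLLOW(B): in S::=B S, B is followed by S with FIRST {ε, g}; in S::=B S, the suffix after B is nullable, so FOLLOW(B) ⊇ FOLLOW(S) = {$}; in D::=g B e h, B is followed by e h with FIRST {e}. Thus FOLLOW(B) = {$, e, g}.
FOLLOW(D): in S::=g D a, D is followed by a with FIRST {a}; in B::=D, the suffix after D is empty, so FOLLOW(D) ⊇ FOLLOW(B) = {$, e, g}. Thus FOLLOW(D) = {$, a, e, g}.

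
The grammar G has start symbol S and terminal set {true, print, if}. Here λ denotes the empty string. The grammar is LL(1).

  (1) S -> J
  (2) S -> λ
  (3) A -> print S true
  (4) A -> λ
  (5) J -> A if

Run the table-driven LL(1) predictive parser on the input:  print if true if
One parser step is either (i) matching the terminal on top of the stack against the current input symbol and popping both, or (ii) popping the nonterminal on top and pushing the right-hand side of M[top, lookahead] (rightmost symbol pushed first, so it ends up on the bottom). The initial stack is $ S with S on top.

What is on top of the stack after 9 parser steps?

     Stack              Input               Action
  1  $ S                print if true if $  expand S -> J
  2  $ J                print if true if $  expand J -> A if
  3  $ if A             print if true if $  expand A -> print S true
  4  $ if true S print  print if true if $  match print
  5  $ if true S        if true if $        expand S -> J
  6  $ if true J        if true if $        expand J -> A if
  7  $ if true if A     if true if $        expand A -> λ
  8  $ if true if       if true if $        match if
  9  $ if true          true if $           match true
Stack after step 9: $ if (top = if).

if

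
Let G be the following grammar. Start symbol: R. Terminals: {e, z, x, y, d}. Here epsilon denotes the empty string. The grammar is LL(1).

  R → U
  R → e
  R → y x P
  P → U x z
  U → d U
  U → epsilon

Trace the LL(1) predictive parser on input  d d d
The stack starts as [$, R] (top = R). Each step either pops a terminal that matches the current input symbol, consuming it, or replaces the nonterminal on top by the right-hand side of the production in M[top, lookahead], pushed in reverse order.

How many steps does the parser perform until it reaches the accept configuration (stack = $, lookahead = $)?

     Stack  Input    Action
  1  $ R    d d d $  expand R → U
  2  $ U    d d d $  expand U → d U
  3  $ U d  d d d $  match d
  4  $ U    d d $    expand U → d U
  5  $ U d  d d $    match d
  6  $ U    d $      expand U → d U
  7  $ U d  d $      match d
  8  $ U    $        expand U → epsilon
Accept reached after 8 steps.

8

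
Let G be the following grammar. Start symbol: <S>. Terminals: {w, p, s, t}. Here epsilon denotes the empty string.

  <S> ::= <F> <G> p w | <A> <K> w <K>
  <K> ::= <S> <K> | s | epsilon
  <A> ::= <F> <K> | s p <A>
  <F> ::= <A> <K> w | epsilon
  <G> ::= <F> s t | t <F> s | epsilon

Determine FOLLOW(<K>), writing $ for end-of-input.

{$, p, s, t, w}

FIRST(<S>): from <S>::=<F> <G> p w we get {p, s, t, w}; from <S>::=<A> <K> w <K> we get {p, s, t, w}. So FIRST(<S>) = {p, s, t, w}.
FIRST(<K>): from <K>::=<S> <K> we get {p, s, t, w}; from <K>::=s we get {s}; from <K>::=epsilon we get {epsilon}. So FIRST(<K>) = {epsilon, p, s, t, w}.
FIRST(<A>): from <A>::=<F> <K> we get {epsilon, p, s, t, w}; from <A>::=s p <A> we get {s}. So FIRST(<A>) = {epsilon, p, s, t, w}.
FIRST(<F>): from <F>::=<A> <K> w we get {p, s, t, w}; from <F>::=epsilon we get {epsilon}. So FIRST(<F>) = {epsilon, p, s, t, w}.
FIRST(<G>): from <G>::=<F> s t we get {p, s, t, w}; from <G>::=t <F> s we get {t}; from <G>::=epsilon we get {epsilon}. So FIRST(<G>) = {epsilon, p, s, t, w}.
FOLLOW(<S>) includes $ since <S> is the start symbol.
FOLLOW(<A>): in <S>::=<A> <K> w <K>, <A> is followed by <K> w <K> with FIRST {p, s, t, w}; in <A>::=s p <A>, the suffix after <A> is empty (adds nothing new); in <F>::=<A> <K> w, <A> is followed by <K> w with FIRST {p, s, t, w}. Thus FOLLOW(<A>) = {p, s, t, w}.
FOLLOW(<F>): in <S>::=<F> <G> p w, <F> is followed by <G> p w with FIRST {p, s, t, w}; in <A>::=<F> <K>, <F> is followed by <K> with FIRST {epsilon, p, s, t, w}; in <A>::=<F> <K>, the suffix after <F> is nullable, so FOLLOW(<F>) ⊇ FOLLOW(<A>) = {p, s, t, w}; in <G>::=<F> s t, <F> is followed by s t with FIRST {s}; in <G>::=t <F> s, <F> is followed by s with FIRST {s}. Thus FOLLOW(<F>) = {p, s, t, w}.
FOLLOW(<G>): in <S>::=<F> <G> p w, <G> is followed by p w with FIRST {p}. Thus FOLLOW(<G>) = {p}.
FOLLOW(<S>): in <K>::=<S> <K>, <S> is followed by <K> with FIRST {epsilon, p, s, t, w}; in <K>::=<S> <K>, the suffix after <S> is nullable, so FOLLOW(<S>) ⊇ FOLLOW(<K>) = {$, p, s, t, w}. Thus FOLLOW(<S>) = {$, p, s, t, w}.
FOLLOW(<K>): in <S>::=<A> <K> w <K> (occurrence 1), <K> is followed by w <K> with FIRST {w}; in <S>::=<A> <K> w <K> (occurrence 2), the suffix after <K> is empty, so FOLLOW(<K>) ⊇ FOLLOW(<S>) = {$, p, s, t, w}; in <K>::=<S> <K>, the suffix after <K> is empty (adds nothing new); in <A>::=<F> <K>, the suffix after <K> is empty, so FOLLOW(<K>) ⊇ FOLLOW(<A>) = {p, s, t, w}; in <F>::=<A> <K> w, <K> is followed by w with FIRST {w}. Thus FOLLOW(<K>) = {$, p, s, t, w}.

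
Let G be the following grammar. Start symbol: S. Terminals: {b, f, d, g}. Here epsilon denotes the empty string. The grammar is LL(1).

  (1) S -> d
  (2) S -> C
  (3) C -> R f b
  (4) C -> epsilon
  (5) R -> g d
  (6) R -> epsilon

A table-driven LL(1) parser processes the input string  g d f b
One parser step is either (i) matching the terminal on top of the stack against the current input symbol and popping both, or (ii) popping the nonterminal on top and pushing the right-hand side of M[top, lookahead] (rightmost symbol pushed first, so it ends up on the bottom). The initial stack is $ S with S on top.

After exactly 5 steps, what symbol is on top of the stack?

f

step 1: stack=$ S  input=g d f b $  — expand S -> C
step 2: stack=$ C  input=g d f b $  — expand C -> R f b
step 3: stack=$ b f R  input=g d f b $  — expand R -> g d
step 4: stack=$ b f d g  input=g d f b $  — match g
step 5: stack=$ b f d  input=d f b $  — match d
Stack after step 5: $ b f (top = f).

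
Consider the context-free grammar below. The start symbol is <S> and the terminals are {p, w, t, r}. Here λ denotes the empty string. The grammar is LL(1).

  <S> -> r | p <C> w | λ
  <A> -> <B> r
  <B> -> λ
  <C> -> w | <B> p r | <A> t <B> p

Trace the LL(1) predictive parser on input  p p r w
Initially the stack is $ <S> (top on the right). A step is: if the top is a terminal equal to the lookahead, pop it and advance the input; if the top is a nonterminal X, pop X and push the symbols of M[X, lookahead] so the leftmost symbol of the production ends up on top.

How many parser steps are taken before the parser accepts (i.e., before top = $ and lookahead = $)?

7

step 1: stack=$ <S>  input=p p r w $  — expand <S> -> p <C> w
step 2: stack=$ w <C> p  input=p p r w $  — match p
step 3: stack=$ w <C>  input=p r w $  — expand <C> -> <B> p r
step 4: stack=$ w r p <B>  input=p r w $  — expand <B> -> λ
step 5: stack=$ w r p  input=p r w $  — match p
step 6: stack=$ w r  input=r w $  — match r
step 7: stack=$ w  input=w $  — match w
Accept reached after 7 steps.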